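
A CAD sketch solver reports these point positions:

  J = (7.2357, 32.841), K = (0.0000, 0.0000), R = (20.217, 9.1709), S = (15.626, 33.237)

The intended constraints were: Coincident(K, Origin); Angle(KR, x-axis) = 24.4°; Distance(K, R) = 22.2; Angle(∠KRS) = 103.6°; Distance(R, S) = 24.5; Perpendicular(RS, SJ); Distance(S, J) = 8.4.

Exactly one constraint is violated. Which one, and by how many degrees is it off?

Perpendicular(RS, SJ) — off by 8.10°.

K = (0.00, 0.00) ✓; KR at 24.40° ✓; |KR| = 22.20 ✓; ∠KRS = 103.6° ✓; |RS| = 24.50 ✓; ∠(RS, SJ) = 81.90° ✗; |SJ| = 8.400 ✓.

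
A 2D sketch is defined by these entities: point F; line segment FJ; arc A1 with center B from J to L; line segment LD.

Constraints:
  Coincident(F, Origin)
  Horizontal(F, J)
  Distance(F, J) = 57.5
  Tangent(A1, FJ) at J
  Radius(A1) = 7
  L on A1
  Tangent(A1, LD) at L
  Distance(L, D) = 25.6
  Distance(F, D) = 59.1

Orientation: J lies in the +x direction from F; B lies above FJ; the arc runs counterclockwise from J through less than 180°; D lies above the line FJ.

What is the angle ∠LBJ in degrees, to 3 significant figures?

123°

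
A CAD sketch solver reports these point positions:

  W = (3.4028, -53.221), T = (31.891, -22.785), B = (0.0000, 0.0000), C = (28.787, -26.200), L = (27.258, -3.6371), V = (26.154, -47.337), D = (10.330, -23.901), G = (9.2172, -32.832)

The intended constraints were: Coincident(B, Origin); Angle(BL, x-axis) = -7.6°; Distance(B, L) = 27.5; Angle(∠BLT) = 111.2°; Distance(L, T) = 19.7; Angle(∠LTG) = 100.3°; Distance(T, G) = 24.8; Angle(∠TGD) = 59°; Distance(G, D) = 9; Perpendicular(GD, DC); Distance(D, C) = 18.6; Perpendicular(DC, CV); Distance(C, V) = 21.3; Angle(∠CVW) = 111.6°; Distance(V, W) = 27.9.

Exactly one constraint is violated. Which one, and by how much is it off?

Distance(V, W) = 27.9 — off by 4.40.

B = (0.00, 0.00) ✓; BL at -7.600° ✓; |BL| = 27.50 ✓; ∠BLT = 111.2° ✓; |LT| = 19.70 ✓; ∠LTG = 100.3° ✓; |TG| = 24.80 ✓; ∠TGD = 59.00° ✓; |GD| = 9.000 ✓; ∠(GD, DC) = 90.00° ✓; |DC| = 18.60 ✓; ∠(DC, CV) = 90.00° ✓; |CV| = 21.30 ✓; ∠CVW = 111.6° ✓; |VW| = 23.50 ✗.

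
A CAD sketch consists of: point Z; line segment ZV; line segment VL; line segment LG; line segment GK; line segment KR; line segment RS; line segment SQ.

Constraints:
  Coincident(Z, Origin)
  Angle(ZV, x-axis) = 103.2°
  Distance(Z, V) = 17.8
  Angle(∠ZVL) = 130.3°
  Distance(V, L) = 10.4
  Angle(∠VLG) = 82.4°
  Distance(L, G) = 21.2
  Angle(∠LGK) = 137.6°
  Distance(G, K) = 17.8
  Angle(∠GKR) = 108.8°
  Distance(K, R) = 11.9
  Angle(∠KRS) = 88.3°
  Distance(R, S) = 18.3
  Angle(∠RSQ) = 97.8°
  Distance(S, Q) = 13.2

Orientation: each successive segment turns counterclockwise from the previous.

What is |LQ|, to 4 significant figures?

17.19

Z is at the origin; ZV runs at 103.2° with length 17.8, so V = (-4.065, 17.33). ∠ZVL = 130.3° gives VL at 152.9° from the x-axis; with |VL| = 10.4, L = (-13.32, 22.07). ∠VLG = 82.4° gives LG at -109.5° from the x-axis; with |LG| = 21.2, G = (-20.40, 2.083). ∠LGK = 137.6° gives GK at -67.10° from the x-axis; with |GK| = 17.8, K = (-13.47, -14.31). ∠GKR = 108.8° gives KR at 4.100° from the x-axis; with |KR| = 11.9, R = (-1.604, -13.46). ∠KRS = 88.3° gives RS at 95.80° from the x-axis; with |RS| = 18.3, S = (-3.453, 4.743). ∠RSQ = 97.8° gives SQ at 178.0° from the x-axis; with |SQ| = 13.2, Q = (-16.64, 5.204). Then |LQ| = |Q − L| = 17.19.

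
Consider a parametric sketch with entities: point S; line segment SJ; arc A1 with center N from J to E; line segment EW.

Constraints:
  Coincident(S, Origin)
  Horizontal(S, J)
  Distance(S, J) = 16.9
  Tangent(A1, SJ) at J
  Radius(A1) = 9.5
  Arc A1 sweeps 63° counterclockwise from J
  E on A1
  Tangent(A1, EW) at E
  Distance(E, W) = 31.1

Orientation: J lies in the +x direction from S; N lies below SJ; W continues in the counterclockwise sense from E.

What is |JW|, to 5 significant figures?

39.903

S is at the origin; SJ is horizontal with |SJ| = 16.9 and J on the +x side, so J = (16.900, 0.0000). The tangent condition forces NJ to be normal to SJ, so N = J + (0, -9.5) = (16.900, -9.5000). On A1, J sits at bearing 90° from N; a 63° counterclockwise sweep puts E at bearing 153°, so E = N + 9.5·(cos 153°, sin 153°) = (8.4354, -5.1871). The tangent condition forces NE to be normal to EW, so EW runs along (−sin 153°, cos 153°); with |EW| = 31.1, W = (-5.6837, -32.897). Then |JW| = |W − J| = 39.903.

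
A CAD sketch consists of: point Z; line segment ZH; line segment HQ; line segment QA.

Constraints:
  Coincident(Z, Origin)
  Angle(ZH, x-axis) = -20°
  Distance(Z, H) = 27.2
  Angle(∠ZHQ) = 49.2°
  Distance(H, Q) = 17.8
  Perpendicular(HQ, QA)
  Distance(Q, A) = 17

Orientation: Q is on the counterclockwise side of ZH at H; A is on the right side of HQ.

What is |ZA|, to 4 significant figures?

37.59

∠ZHQ = 49.2°, so HQ runs at -20.0° + (180° − 49.2°) = 110.8° from the x-axis; with |HQ| = 17.8, Q = H + 17.8·(cos 110.8°, sin 110.8°) = (19.24, 7.337). HQ ⟂ QA; with |QA| = 17.0 on the right of HQ, A = Q + 17.0·(0.9348, 0.3551) = (35.13, 13.37). Then |ZA| = |A − Z| = 37.59.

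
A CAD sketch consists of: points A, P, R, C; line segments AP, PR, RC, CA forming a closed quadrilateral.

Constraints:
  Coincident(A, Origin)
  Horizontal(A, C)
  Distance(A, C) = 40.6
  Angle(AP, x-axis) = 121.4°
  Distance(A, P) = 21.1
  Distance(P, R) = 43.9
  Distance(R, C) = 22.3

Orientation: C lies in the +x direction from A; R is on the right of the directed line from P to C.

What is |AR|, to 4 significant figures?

24.39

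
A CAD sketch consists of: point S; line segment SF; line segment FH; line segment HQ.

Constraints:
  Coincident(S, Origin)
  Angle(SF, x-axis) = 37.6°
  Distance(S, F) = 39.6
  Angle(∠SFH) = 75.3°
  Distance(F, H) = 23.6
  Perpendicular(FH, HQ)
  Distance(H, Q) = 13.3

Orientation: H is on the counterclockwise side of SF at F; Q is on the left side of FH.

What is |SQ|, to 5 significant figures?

28.440

S is at the origin; SF runs at 37.6° with length 39.6, so F = 39.6·(cos 37.6°, sin 37.6°) = (31.375, 24.162). ∠SFH = 75.3°, so FH runs at 37.6° + (180° − 75.3°) = 142.30° from the x-axis; with |FH| = 23.6, H = F + 23.6·(cos 142.30°, sin 142.30°) = (12.702, 38.594). The perpendicularity gives HQ at right angles to FH; with |HQ| = 13.3 on the left of FH, Q = H + 13.3·(-0.61153, -0.79122) = (4.5685, 28.071). Then |SQ| = |Q − S| = 28.440.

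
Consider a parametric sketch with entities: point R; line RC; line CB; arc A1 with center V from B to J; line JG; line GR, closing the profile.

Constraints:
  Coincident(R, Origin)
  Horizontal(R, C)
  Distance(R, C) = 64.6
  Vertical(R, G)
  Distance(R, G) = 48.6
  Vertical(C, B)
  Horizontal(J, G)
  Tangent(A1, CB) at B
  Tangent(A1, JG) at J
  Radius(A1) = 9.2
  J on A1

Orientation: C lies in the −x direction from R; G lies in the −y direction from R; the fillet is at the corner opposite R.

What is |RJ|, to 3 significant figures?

73.7

R is at the origin; RC is horizontal with |RC| = 64.6 and C on the −x side, so C = (-64.6, 0.00). RG is vertical with |RG| = 48.6 and G on the −y side, so G = (0.00, -48.6). The virtual corner opposite R is at (-64.6, -48.6). The tangent condition forces VB to be normal to CB and A1 meets JG tangentially, so VJ is at right angles to JG, with radius 9.2, so the center V sits 9.2 in from both sides at V = (-55.4, -39.4). That places the tangent points at B = (-64.6, -39.4) on CB and J = (-55.4, -48.6) on JG. Then |RJ| = |J − R| = 73.7.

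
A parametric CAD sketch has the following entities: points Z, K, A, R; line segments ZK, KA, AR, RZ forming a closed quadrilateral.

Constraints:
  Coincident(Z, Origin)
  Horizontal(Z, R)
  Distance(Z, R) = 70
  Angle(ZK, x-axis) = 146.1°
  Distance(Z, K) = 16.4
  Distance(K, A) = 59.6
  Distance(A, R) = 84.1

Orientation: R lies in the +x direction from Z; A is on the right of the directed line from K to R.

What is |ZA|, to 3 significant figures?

48.6

Z is at the origin; Z and R share the same y with |ZR| = 70.0 and R in +x, so R = (70.0, 0). ZK runs at 146.1° with |ZK| = 16.4, so K = (-13.6, 9.15). A is determined by |KA| = 59.6 and |AR| = 84.1 together: it lies at the intersection of circle(K, 59.6) and circle(R, 84.1). With |KR| = 84.1, the foot of the radical line on KR is 21.1 from K and the perpendicular offset is √(59.6² − 21.1²) = 55.7. Taking the right-of-KR solution: A = (1.33, -48.5).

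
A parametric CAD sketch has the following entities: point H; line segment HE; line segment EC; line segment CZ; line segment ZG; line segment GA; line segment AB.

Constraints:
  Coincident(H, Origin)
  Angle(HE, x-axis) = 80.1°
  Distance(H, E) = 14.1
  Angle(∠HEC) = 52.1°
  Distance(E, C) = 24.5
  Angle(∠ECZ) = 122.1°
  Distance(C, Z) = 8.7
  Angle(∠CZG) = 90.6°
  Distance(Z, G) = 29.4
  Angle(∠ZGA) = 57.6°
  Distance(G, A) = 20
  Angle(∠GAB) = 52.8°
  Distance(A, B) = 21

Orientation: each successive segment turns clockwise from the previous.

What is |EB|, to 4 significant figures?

26.37

∠ZGA = 57.6° gives GA at 42.50° from the x-axis; with |GA| = 20.0, A = (2.888, 8.536). ∠GAB = 52.8° gives AB at -84.70° from the x-axis; with |AB| = 21.0, B = (4.828, -12.37). Then |EB| = |B − E| = 26.37.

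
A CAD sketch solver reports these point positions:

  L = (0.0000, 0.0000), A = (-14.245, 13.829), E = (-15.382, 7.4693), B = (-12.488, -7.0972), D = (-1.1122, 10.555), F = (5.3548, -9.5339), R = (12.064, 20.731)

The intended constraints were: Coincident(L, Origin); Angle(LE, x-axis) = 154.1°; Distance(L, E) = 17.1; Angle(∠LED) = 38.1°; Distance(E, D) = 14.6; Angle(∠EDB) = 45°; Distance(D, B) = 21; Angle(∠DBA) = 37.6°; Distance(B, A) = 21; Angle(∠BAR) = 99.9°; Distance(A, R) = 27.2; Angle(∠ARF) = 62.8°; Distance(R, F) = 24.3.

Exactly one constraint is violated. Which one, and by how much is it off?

Distance(R, F) = 24.3 — off by 6.70.

L = (0.00, 0.00) ✓; LE at 154.1° ✓; |LE| = 17.10 ✓; ∠LED = 38.10° ✓; |ED| = 14.60 ✓; ∠EDB = 45.00° ✓; |DB| = 21.00 ✓; ∠DBA = 37.60° ✓; |BA| = 21.00 ✓; ∠BAR = 99.90° ✓; |AR| = 27.20 ✓; ∠ARF = 62.80° ✓; |RF| = 31.00 ✗.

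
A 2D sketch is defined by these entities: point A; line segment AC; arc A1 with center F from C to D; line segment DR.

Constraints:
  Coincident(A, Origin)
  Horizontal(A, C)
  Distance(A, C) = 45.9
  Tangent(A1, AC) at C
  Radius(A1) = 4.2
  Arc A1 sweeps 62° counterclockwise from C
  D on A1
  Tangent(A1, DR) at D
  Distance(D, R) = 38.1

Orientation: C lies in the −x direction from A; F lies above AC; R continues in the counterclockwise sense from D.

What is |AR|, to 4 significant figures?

43.33

On A1, C sits at bearing -90° from F; a 62° counterclockwise sweep puts D at bearing -28°, so D = F + 4.2·(cos -28°, sin -28°) = (-42.19, 2.228). A1 meets DR tangentially, so FD is at right angles to DR, so DR runs along (−sin -28°, cos -28°); with |DR| = 38.1, R = (-24.30, 35.87). Then |AR| = |R − A| = 43.33.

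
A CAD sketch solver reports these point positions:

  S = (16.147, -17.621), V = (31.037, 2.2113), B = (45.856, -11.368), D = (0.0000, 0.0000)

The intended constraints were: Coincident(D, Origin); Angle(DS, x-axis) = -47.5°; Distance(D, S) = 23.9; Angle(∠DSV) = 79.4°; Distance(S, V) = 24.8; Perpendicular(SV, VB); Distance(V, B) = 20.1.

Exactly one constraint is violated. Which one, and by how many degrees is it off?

Perpendicular(SV, VB) — off by 5.60°.

D = (0.00, 0.00) ✓; DS at -47.50° ✓; |DS| = 23.90 ✓; ∠DSV = 79.40° ✓; |SV| = 24.80 ✓; ∠(SV, VB) = 95.60° ✗; |VB| = 20.10 ✓.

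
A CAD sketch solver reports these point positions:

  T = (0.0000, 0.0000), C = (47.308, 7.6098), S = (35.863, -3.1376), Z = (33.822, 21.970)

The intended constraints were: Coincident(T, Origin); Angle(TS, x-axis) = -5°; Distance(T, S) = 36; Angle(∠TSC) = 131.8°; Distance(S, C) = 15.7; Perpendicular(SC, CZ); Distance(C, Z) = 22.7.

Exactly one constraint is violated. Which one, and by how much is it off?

Distance(C, Z) = 22.7 — off by 3.00.

T = (0.00, 0.00) ✓; TS at -5.000° ✓; |TS| = 36.00 ✓; ∠TSC = 131.8° ✓; |SC| = 15.70 ✓; ∠(SC, CZ) = 90.00° ✓; |CZ| = 19.70 ✗.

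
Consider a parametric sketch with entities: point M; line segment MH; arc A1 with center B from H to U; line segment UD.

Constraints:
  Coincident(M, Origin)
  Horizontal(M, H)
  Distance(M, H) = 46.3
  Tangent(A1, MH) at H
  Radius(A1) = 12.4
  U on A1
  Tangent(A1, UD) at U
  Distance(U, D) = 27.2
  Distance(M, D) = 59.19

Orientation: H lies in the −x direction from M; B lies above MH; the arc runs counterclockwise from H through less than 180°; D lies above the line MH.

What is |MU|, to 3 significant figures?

37.8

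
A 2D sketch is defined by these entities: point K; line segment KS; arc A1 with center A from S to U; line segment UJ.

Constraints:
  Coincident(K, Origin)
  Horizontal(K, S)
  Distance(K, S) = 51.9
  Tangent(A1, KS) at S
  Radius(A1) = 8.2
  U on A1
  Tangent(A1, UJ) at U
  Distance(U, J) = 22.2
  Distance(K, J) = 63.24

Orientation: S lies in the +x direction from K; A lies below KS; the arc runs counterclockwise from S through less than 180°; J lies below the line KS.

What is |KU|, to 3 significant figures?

46.2

Checks: |AU| = 8.200 ✓; ∠(AU, UJ) = 90.00° ✓; |UJ| = 22.20 ✓; |KJ| = 63.24 ✓.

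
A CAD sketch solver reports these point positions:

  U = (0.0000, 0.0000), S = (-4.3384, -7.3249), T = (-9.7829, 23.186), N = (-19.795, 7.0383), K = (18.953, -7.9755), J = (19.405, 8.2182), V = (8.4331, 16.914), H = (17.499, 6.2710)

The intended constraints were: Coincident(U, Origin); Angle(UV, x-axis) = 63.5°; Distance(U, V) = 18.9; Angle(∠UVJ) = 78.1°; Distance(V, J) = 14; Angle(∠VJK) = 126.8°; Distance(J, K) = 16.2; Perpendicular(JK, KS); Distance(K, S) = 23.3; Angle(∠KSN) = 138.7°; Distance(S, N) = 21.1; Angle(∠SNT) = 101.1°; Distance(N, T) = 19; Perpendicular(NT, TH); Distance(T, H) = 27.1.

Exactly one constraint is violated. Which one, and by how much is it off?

Distance(T, H) = 27.1 — off by 5.00.

U = (0.00, 0.00) ✓; UV at 63.50° ✓; |UV| = 18.90 ✓; ∠UVJ = 78.10° ✓; |VJ| = 14.00 ✓; ∠VJK = 126.8° ✓; |JK| = 16.20 ✓; ∠(JK, KS) = 90.00° ✓; |KS| = 23.30 ✓; ∠KSN = 138.7° ✓; |SN| = 21.10 ✓; ∠SNT = 101.1° ✓; |NT| = 19.00 ✓; ∠(NT, TH) = 90.00° ✓; |TH| = 32.10 ✗.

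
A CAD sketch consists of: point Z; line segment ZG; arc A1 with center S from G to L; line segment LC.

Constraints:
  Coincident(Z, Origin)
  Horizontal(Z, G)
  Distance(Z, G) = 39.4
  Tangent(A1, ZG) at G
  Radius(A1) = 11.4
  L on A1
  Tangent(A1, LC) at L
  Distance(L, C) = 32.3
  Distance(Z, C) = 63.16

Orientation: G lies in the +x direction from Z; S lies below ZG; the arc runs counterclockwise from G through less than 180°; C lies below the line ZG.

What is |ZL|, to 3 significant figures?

33.6

Checks: Z = (0.00, 0.00) ✓; |SL| = 11.40 ✓; ∠(SL, LC) = 90.00° ✓; |LC| = 32.30 ✓; |ZC| = 63.16 ✓.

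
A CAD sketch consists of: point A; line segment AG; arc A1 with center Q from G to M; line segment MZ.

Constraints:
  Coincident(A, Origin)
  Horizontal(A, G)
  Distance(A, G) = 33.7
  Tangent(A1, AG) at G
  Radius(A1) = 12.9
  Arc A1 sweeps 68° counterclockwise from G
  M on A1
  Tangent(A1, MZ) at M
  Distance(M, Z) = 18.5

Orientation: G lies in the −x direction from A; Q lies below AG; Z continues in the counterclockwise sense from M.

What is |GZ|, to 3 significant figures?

31.5

A is at the origin; A and G share the same y with |AG| = 33.7 and G on the −x side, so G = (-33.7, 0.00). Tangency of A1 to AG means the radius QG is perpendicular to AG, so Q = G + (0, -12.9) = (-33.7, -12.9). On A1, G sits at bearing 90° from Q; a 68° counterclockwise sweep puts M at bearing 158°, so M = Q + 12.9·(cos 158°, sin 158°) = (-45.7, -8.07). Tangency of A1 to MZ means the radius QM is perpendicular to MZ, so MZ runs along (−sin 158°, cos 158°); with |MZ| = 18.5, Z = (-52.6, -25.2). Then |GZ| = |Z − G| = 31.5.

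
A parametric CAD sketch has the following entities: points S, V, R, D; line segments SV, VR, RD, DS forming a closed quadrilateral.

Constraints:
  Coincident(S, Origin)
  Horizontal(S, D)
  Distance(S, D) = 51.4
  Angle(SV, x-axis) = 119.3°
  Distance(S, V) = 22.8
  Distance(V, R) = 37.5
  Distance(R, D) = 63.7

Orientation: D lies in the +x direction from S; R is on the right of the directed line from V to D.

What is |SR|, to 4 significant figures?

20.15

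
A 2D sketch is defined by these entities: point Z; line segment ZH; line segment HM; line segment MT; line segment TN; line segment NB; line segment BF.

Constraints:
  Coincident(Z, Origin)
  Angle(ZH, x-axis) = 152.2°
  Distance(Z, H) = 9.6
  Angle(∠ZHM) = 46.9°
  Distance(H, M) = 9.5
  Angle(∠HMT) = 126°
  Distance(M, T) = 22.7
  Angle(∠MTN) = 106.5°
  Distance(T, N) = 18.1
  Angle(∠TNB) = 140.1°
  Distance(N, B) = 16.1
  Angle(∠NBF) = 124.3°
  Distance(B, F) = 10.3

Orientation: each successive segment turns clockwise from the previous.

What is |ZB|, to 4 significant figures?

31.04

∠MTN = 106.5° gives TN at -108.4° from the x-axis; with |TN| = 18.1, N = (13.39, -22.58). ∠TNB = 140.1° gives NB at -148.3° from the x-axis; with |NB| = 16.1, B = (-0.3088, -31.04). Then |ZB| = |B − Z| = 31.04.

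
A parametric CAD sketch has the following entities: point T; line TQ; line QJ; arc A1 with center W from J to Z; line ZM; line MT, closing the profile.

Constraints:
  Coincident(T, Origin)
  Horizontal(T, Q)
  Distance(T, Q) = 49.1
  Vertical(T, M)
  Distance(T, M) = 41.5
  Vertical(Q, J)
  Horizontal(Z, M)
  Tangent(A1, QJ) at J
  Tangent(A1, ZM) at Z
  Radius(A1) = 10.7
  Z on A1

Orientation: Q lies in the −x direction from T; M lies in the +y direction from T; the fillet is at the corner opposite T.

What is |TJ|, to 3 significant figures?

58.0

T is at the origin; T and Q share the same y with |TQ| = 49.1 and Q on the −x side, so Q = (-49.1, 0.00). TM is vertical with |TM| = 41.5 and M on the +y side, so M = (0.00, 41.5). The virtual corner opposite T is at (-49.1, 41.5). Tangency of A1 to QJ means the radius WJ is perpendicular to QJ and A1 meets ZM tangentially, so WZ is at right angles to ZM, with radius 10.7, so the center W sits 10.7 in from both sides at W = (-38.4, 30.8). That places the tangent points at J = (-49.1, 30.8) on QJ and Z = (-38.4, 41.5) on ZM. Then |TJ| = |J − T| = 58.0.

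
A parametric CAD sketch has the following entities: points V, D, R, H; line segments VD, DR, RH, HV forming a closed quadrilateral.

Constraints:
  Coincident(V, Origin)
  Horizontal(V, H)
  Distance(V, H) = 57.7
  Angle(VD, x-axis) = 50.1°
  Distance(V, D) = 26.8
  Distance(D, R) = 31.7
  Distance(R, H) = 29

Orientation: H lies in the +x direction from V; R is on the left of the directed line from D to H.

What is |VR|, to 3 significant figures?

55.4

Checks: |DR| = 31.70 ✓; |RH| = 29.00 ✓.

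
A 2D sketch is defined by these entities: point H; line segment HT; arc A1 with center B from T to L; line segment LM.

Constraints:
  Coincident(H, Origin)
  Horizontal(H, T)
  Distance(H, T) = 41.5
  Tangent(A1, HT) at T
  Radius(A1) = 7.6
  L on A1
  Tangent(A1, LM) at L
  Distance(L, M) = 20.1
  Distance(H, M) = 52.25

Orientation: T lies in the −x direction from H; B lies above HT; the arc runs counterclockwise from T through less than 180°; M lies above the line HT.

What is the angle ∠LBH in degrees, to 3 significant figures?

36.3°

H is at the origin; H and T share the same y with |HT| = 41.5 and T on the −x side, so T = (-41.5, 0.00). Tangency of A1 to HT means the radius BT is perpendicular to HT, so B = T + (0, 7.6) = (-41.5, 7.60). Since BL ⟂ LM (tangency), |BM| = √(7.6² + 20.1²) = 21.5 regardless of where L sits on A1. So M lies on both circle(H, 52.25) and circle(B, 21.5); the above-HT intersection is M = (-43.5, 29.0). L is the foot of the tangent from M: L = (-34.7, 10.9).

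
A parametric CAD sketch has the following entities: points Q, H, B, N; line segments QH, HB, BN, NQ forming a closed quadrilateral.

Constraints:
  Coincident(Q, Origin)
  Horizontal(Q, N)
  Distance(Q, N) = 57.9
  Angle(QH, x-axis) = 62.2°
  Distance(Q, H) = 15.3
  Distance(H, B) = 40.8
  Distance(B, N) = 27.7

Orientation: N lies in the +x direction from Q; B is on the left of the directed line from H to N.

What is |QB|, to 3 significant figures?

52.6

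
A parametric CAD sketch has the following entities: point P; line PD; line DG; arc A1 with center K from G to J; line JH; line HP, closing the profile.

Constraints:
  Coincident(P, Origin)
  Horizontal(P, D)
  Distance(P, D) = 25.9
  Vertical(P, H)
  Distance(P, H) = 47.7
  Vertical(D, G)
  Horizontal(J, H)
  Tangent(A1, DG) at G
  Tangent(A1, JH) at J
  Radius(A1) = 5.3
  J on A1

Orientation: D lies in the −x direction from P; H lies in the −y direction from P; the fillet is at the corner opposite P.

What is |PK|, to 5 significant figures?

47.139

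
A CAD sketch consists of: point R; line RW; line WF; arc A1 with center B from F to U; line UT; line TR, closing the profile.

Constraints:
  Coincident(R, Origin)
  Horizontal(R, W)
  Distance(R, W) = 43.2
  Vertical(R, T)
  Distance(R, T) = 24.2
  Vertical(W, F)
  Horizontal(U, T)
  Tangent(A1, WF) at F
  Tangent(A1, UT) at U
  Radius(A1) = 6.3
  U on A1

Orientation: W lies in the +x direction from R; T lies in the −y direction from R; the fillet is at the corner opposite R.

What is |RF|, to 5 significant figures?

46.762

R is at the origin; RW is horizontal with |RW| = 43.2 and W on the +x side, so W = (43.200, 0.0000). R and T share the same x with |RT| = 24.2 and T on the −y side, so T = (0.0000, -24.200). The virtual corner opposite R is at (43.200, -24.200). A1 meets WF tangentially, so BF is at right angles to WF and tangency of A1 to UT means the radius BU is perpendicular to UT, with radius 6.3, so the center B sits 6.3 in from both sides at B = (36.900, -17.900). That places the tangent points at F = (43.200, -17.900) on WF and U = (36.900, -24.200) on UT. Then |RF| = |F − R| = 46.762.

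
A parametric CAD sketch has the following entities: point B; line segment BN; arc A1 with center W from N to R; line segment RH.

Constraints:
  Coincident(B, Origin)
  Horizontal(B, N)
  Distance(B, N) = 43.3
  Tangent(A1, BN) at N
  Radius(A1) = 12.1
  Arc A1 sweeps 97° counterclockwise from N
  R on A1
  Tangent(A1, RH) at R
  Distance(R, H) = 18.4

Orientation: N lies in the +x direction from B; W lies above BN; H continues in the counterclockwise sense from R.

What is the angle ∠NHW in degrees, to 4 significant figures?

9.274°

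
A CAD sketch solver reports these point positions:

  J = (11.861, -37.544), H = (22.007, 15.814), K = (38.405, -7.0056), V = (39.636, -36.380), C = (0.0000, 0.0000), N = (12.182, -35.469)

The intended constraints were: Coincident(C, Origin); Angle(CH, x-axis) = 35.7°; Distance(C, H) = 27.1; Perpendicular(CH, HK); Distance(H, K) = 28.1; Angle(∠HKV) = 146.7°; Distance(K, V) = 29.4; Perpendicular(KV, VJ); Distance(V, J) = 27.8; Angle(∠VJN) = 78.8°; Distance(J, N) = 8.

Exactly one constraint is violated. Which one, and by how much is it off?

Distance(J, N) = 8 — off by 5.90.

C = (0.00, 0.00) ✓; CH at 35.70° ✓; |CH| = 27.10 ✓; ∠(CH, HK) = 90.00° ✓; |HK| = 28.10 ✓; ∠HKV = 146.7° ✓; |KV| = 29.40 ✓; ∠(KV, VJ) = 90.00° ✓; |VJ| = 27.80 ✓; ∠VJN = 78.81° ✓; |JN| = 2.100 ✗.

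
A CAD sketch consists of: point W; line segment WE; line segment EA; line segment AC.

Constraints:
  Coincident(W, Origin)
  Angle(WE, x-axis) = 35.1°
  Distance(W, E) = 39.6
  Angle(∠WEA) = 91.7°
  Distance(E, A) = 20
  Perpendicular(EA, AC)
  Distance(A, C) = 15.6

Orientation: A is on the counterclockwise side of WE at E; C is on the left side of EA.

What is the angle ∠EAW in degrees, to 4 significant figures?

61.86°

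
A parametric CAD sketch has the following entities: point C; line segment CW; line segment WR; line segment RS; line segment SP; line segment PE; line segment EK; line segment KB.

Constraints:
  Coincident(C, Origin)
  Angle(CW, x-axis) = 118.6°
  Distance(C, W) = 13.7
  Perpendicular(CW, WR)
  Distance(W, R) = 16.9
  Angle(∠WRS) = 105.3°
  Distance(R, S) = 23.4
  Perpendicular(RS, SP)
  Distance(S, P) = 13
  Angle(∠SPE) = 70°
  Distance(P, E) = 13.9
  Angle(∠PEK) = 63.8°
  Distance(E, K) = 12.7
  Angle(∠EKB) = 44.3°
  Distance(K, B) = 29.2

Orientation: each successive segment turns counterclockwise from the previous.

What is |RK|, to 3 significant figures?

19.5

C is at the origin; CW runs at 118.6° with length 13.7, so W = (-6.56, 12.0). The perpendicularity gives WR at right angles to CW, so WR runs at -151°; with |WR| = 16.9, R = (-21.4, 3.94). ∠WRS = 105.3° gives RS at -76.7° from the x-axis; with |RS| = 23.4, S = (-16.0, -18.8). The perpendicularity gives SP at right angles to RS, so SP runs at 13.3°; with |SP| = 13.0, P = (-3.36, -15.8). ∠SPE = 70.0° gives PE at 123° from the x-axis; with |PE| = 13.9, E = (-11.0, -4.23). ∠PEK = 63.8° gives EK at -120° from the x-axis; with |EK| = 12.7, K = (-17.4, -15.2). Then |RK| = |K − R| = 19.5.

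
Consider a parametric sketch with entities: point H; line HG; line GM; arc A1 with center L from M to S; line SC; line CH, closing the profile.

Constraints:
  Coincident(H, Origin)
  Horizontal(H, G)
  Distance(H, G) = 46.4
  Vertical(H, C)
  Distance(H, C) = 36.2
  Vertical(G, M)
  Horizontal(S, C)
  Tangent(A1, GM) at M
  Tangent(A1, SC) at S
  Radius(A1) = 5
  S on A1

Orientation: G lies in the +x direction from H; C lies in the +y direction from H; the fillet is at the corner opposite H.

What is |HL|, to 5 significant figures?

51.840

H is at the origin; HG is horizontal with |HG| = 46.4 and G on the +x side, so G = (46.400, 0.0000). H and C share the same x with |HC| = 36.2 and C on the +y side, so C = (0.0000, 36.200). The virtual corner opposite H is at (46.400, 36.200). A1 meets GM tangentially, so LM is at right angles to GM and tangency of A1 to SC means the radius LS is perpendicular to SC, with radius 5.0, so the center L sits 5.0 in from both sides at L = (41.400, 31.200). Then |HL| = |L − H| = 51.840.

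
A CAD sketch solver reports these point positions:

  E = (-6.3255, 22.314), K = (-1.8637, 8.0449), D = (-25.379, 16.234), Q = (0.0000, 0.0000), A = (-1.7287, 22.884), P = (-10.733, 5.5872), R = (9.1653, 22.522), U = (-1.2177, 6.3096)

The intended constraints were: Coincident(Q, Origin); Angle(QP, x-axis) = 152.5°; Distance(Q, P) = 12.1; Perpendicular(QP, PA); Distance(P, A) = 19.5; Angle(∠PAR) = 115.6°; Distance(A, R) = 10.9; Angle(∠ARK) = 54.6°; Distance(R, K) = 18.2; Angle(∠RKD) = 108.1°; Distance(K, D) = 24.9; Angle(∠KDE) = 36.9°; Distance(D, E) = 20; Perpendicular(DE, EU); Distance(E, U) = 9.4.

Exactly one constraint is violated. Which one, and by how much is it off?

Distance(E, U) = 9.4 — off by 7.40.

Q = (0.00, 0.00) ✓; QP at 152.5° ✓; |QP| = 12.10 ✓; ∠(QP, PA) = 90.00° ✓; |PA| = 19.50 ✓; ∠PAR = 115.6° ✓; |AR| = 10.90 ✓; ∠ARK = 54.60° ✓; |RK| = 18.20 ✓; ∠RKD = 108.1° ✓; |KD| = 24.90 ✓; ∠KDE = 36.90° ✓; |DE| = 20.00 ✓; ∠(DE, EU) = 90.00° ✓; |EU| = 16.80 ✗.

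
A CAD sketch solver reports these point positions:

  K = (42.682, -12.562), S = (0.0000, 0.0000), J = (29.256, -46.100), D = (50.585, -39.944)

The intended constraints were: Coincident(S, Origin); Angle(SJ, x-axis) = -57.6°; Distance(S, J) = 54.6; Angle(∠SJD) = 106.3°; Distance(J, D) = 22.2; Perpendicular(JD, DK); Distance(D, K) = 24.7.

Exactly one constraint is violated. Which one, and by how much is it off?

Distance(D, K) = 24.7 — off by 3.80.

S = (0.00, 0.00) ✓; SJ at -57.60° ✓; |SJ| = 54.60 ✓; ∠SJD = 106.3° ✓; |JD| = 22.20 ✓; ∠(JD, DK) = 90.00° ✓; |DK| = 28.50 ✗.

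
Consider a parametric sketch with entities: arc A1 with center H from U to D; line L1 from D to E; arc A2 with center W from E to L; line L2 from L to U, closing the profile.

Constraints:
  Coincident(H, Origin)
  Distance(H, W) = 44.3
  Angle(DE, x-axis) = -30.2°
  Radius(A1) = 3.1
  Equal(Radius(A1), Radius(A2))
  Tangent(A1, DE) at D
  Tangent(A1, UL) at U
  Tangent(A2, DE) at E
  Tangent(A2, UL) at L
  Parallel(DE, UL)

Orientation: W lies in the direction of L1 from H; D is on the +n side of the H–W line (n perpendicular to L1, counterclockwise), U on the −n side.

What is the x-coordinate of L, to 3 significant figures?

36.7

Tangency of A1 to both parallel lines with radius 3.1 puts D and U at H ± 3.1·n: D = (1.56, 2.68), U = (-1.56, -2.68). Equal radii place E and L the same way about W: E = W + 3.1·n = (39.8, -19.6), L = W − 3.1·n = (36.7, -25.0). So L.x = 36.7.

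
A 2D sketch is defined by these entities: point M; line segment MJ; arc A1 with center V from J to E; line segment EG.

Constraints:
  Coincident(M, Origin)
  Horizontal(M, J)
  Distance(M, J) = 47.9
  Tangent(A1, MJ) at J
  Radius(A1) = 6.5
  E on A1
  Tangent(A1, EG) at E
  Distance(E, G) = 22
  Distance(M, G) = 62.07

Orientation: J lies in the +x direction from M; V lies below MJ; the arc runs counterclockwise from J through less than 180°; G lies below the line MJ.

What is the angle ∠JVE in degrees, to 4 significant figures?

125.2°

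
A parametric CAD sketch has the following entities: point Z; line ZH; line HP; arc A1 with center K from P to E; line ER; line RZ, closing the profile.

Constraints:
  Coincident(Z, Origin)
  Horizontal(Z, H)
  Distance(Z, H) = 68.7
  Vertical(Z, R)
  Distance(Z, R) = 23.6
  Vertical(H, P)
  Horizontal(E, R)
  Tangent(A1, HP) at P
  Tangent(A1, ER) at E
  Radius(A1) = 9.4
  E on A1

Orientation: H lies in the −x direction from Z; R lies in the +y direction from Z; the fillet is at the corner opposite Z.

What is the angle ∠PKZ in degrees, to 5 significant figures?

166.53°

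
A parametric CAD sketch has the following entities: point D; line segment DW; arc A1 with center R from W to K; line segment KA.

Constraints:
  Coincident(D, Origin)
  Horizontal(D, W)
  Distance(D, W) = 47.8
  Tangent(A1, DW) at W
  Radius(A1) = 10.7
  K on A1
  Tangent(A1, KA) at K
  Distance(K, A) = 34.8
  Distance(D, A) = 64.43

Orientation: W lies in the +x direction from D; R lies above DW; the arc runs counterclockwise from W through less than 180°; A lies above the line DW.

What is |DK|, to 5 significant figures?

59.543

Checks: ∠(RW, WD) = 90.00° ✓; |RW| = 10.70 ✓; |RK| = 10.70 ✓; ∠(RK, KA) = 90.00° ✓; |KA| = 34.80 ✓; |DA| = 64.43 ✓.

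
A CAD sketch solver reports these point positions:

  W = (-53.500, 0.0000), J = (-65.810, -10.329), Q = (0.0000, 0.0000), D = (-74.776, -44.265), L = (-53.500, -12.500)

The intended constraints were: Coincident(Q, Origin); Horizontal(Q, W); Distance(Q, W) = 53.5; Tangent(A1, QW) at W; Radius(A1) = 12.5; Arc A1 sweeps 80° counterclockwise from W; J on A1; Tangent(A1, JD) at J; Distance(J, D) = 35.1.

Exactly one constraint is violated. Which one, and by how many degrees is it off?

Tangent(A1, JD) at J — off by 4.80°.

Q = (0.00, 0.00) ✓; Q.y = 0.00, W.y = 0.00 ✓; |QW| = 53.50 ✓; ∠(LW, WQ) = 90.00° ✓; |LW| = 12.50 ✓; bearing(L→J) − bearing(L→W) = 80.00° ✓; |LJ| = 12.50 ✓; ∠(LJ, JD) = 94.80° ✗; |JD| = 35.10 ✓.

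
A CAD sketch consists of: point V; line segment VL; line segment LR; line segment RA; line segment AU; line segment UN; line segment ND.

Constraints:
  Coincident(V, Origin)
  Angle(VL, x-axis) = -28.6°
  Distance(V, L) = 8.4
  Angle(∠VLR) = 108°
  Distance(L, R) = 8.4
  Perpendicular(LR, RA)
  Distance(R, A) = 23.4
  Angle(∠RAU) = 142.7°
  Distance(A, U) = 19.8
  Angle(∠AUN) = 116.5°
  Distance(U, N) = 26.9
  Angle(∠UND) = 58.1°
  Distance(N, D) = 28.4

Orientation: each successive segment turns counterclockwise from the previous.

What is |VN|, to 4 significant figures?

37.87

∠RAU = 142.7° gives AU at 170.7° from the x-axis; with |AU| = 19.8, U = (-22.14, 21.95). ∠AUN = 116.5° gives UN at -125.8° from the x-axis; with |UN| = 26.9, N = (-37.87, 0.1345). Then |VN| = |N − V| = 37.87.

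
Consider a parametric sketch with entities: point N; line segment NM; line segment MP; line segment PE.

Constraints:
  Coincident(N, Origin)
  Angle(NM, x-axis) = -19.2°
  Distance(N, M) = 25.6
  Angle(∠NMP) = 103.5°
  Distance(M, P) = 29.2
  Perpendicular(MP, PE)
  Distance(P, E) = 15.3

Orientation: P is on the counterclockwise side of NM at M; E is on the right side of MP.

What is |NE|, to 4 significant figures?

53.41

N is at the origin; NM runs at -19.2° with length 25.6, so M = 25.6·(cos -19.2°, sin -19.2°) = (24.18, -8.419). ∠NMP = 103.5°, so MP runs at -19.2° + (180° − 103.5°) = 57.30° from the x-axis; with |MP| = 29.2, P = M + 29.2·(cos 57.30°, sin 57.30°) = (39.95, 16.15). The perpendicularity gives PE at right angles to MP; with |PE| = 15.3 on the right of MP, E = P + 15.3·(0.8415, -0.5402) = (52.83, 7.887). Then |NE| = |E − N| = 53.41.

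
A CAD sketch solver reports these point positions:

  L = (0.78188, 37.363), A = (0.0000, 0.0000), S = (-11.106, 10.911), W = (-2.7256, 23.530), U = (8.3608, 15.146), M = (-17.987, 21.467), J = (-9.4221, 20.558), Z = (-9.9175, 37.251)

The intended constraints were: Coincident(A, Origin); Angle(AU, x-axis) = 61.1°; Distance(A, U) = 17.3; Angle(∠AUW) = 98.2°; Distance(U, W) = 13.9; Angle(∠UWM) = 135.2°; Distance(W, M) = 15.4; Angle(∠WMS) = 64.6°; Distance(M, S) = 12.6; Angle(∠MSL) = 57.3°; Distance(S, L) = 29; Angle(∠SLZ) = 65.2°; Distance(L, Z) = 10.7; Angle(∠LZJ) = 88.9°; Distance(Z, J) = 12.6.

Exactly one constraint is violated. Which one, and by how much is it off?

Distance(Z, J) = 12.6 — off by 4.10.

A = (0.00, 0.00) ✓; AU at 61.10° ✓; |AU| = 17.30 ✓; ∠AUW = 98.20° ✓; |UW| = 13.90 ✓; ∠UWM = 135.2° ✓; |WM| = 15.40 ✓; ∠WMS = 64.60° ✓; |MS| = 12.60 ✓; ∠MSL = 57.30° ✓; |SL| = 29.00 ✓; ∠SLZ = 65.20° ✓; |LZ| = 10.70 ✓; ∠LZJ = 88.90° ✓; |ZJ| = 16.70 ✗.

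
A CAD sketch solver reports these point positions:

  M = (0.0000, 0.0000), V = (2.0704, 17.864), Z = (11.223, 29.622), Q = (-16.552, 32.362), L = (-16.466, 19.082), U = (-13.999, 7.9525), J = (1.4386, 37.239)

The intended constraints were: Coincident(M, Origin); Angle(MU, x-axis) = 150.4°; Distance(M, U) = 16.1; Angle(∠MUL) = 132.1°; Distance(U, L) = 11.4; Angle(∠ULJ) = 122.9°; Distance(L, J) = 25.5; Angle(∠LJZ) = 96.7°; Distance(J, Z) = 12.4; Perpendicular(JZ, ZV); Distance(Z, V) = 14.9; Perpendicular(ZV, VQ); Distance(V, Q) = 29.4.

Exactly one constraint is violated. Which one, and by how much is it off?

Distance(V, Q) = 29.4 — off by 5.80.

M = (0.00, 0.00) ✓; MU at 150.4° ✓; |MU| = 16.10 ✓; ∠MUL = 132.1° ✓; |UL| = 11.40 ✓; ∠ULJ = 122.9° ✓; |LJ| = 25.50 ✓; ∠LJZ = 96.70° ✓; |JZ| = 12.40 ✓; ∠(JZ, ZV) = 90.00° ✓; |ZV| = 14.90 ✓; ∠(ZV, VQ) = 90.00° ✓; |VQ| = 23.60 ✗.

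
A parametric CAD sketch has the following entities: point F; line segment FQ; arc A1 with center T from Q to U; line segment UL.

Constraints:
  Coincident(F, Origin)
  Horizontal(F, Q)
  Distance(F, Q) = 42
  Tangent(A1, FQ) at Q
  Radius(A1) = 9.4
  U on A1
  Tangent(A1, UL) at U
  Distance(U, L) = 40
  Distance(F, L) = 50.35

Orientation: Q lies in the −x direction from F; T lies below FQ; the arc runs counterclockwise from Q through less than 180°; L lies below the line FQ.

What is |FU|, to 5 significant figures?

51.413

Checks: |TU| = 9.400 ✓; ∠(TU, UL) = 90.00° ✓; |UL| = 40.00 ✓; |FL| = 50.35 ✓.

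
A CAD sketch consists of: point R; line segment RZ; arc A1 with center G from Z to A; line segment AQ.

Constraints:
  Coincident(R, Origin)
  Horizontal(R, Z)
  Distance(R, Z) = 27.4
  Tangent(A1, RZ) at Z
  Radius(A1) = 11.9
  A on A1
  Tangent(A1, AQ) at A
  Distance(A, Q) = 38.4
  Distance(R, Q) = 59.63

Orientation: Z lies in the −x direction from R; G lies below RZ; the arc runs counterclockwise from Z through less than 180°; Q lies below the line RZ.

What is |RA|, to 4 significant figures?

41.68

Checks: ∠(GZ, ZR) = 90.00° ✓; |GZ| = 11.90 ✓; |GA| = 11.90 ✓; ∠(GA, AQ) = 90.00° ✓; |AQ| = 38.40 ✓; |RQ| = 59.63 ✓.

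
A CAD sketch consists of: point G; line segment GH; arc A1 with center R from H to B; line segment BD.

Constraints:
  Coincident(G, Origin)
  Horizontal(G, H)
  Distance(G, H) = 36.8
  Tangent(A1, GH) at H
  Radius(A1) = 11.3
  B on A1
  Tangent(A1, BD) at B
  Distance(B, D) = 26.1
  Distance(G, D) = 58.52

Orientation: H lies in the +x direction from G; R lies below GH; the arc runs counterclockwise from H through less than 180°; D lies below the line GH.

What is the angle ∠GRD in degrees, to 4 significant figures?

121.2°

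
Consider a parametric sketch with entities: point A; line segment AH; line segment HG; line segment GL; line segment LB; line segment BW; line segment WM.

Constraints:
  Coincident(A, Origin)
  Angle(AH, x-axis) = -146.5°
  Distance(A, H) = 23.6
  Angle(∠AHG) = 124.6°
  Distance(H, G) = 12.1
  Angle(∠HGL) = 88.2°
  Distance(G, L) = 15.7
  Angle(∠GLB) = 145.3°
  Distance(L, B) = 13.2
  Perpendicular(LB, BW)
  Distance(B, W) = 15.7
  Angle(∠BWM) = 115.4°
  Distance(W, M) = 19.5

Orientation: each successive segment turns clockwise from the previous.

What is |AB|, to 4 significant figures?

18.48

A is at the origin; AH runs at -146.5° with length 23.6, so H = (-19.68, -13.03). ∠AHG = 124.6° gives HG at 158.1° from the x-axis; with |HG| = 12.1, G = (-30.91, -8.513). ∠HGL = 88.2° gives GL at 66.30° from the x-axis; with |GL| = 15.7, L = (-24.60, 5.863). ∠GLB = 145.3° gives LB at 31.60° from the x-axis; with |LB| = 13.2, B = (-13.35, 12.78). Then |AB| = |B − A| = 18.48.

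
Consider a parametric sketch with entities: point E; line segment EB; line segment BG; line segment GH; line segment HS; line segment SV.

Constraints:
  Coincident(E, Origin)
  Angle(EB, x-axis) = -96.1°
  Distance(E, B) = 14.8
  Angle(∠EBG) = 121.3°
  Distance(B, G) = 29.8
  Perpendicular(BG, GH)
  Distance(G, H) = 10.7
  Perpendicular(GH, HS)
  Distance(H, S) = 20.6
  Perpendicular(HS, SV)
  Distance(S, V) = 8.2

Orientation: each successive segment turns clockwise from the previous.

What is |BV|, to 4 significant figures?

9.534

E is at the origin; EB runs at -96.1° with length 14.8, so B = (-1.573, -14.72). ∠EBG = 121.3° gives BG at -154.8° from the x-axis; with |BG| = 29.8, G = (-28.54, -27.40). BG is perpendicular to GH, so GH runs at 115.2°; with |GH| = 10.7, H = (-33.09, -17.72). The perpendicularity gives HS at right angles to GH, so HS runs at 25.20°; with |HS| = 20.6, S = (-14.45, -8.952). The perpendicularity gives SV at right angles to HS, so SV runs at -64.80°; with |SV| = 8.2, V = (-10.96, -16.37). Then |BV| = |V − B| = 9.534.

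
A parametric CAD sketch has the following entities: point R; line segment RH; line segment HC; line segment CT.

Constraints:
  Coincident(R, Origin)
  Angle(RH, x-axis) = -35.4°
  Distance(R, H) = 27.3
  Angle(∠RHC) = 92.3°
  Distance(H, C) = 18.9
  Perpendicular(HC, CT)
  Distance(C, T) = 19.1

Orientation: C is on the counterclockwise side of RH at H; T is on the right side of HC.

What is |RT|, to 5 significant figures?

50.505

R is at the origin; RH runs at -35.4° with length 27.3, so H = 27.3·(cos -35.4°, sin -35.4°) = (22.253, -15.814). ∠RHC = 92.3°, so HC runs at -35.4° + (180° − 92.3°) = 52.300° from the x-axis; with |HC| = 18.9, C = H + 18.9·(cos 52.300°, sin 52.300°) = (33.811, -0.86025). HC is perpendicular to CT; with |CT| = 19.1 on the right of HC, T = C + 19.1·(0.79122, -0.61153) = (48.923, -12.540). Then |RT| = |T − R| = 50.505.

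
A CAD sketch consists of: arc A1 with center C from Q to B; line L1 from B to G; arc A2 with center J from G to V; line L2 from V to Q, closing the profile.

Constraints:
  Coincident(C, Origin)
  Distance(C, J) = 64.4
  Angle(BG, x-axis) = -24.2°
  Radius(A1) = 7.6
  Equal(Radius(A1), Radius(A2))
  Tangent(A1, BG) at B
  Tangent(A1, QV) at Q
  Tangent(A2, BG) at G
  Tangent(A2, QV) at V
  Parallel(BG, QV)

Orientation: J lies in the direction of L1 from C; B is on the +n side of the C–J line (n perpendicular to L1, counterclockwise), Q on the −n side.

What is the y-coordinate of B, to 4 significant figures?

6.932

The slot axis is L1's direction at -24.2°, so u = (cos -24.2°, sin -24.2°) = (0.9121, -0.4099) and n = (−sin -24.2°, cos -24.2°) = (0.4099, 0.9121). C is at the origin and J lies 64.4 along u from C, so J = 64.4·u = (58.74, -26.40). Tangency of A1 to both parallel lines with radius 7.6 puts B and Q at C ± 7.6·n: B = (3.115, 6.932), Q = (-3.115, -6.932). So B.y = 6.932.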